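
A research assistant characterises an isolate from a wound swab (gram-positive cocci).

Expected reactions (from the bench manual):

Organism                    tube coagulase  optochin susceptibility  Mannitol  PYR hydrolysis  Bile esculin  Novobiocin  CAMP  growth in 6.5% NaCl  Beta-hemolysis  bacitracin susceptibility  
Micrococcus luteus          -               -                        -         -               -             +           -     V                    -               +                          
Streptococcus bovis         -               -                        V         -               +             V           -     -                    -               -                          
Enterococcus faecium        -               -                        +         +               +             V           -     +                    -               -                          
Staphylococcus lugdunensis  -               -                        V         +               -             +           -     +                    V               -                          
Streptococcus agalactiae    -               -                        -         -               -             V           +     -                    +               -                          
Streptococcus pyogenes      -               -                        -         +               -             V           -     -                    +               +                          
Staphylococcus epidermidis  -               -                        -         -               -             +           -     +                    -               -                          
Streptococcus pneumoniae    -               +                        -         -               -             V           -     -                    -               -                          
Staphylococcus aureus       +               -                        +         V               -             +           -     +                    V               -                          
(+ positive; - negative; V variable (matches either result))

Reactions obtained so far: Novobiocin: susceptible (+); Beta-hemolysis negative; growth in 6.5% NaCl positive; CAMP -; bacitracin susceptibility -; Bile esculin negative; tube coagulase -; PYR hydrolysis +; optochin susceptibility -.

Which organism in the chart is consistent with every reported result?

Novobiocin +: all 9 remaining candidates are consistent.
tube coagulase -: excludes Staphylococcus aureus — 8 left.
growth in 6.5% NaCl +: excludes Streptococcus bovis, Streptococcus agalactiae, Streptococcus pyogenes, Streptococcus pneumoniae — 4 left.
bacitracin susceptibility -: excludes Micrococcus luteus — 3 left.
Beta-hemolysis -: all 3 remaining candidates are consistent.
Bile esculin -: excludes Enterococcus faecium — 2 left.
optochin susceptibility -: all 2 remaining candidates are consistent.
PYR hydrolysis +: excludes Staphylococcus epidermidis — 1 left.
CAMP -: the one remaining candidate is consistent.

Staphylococcus lugdunensis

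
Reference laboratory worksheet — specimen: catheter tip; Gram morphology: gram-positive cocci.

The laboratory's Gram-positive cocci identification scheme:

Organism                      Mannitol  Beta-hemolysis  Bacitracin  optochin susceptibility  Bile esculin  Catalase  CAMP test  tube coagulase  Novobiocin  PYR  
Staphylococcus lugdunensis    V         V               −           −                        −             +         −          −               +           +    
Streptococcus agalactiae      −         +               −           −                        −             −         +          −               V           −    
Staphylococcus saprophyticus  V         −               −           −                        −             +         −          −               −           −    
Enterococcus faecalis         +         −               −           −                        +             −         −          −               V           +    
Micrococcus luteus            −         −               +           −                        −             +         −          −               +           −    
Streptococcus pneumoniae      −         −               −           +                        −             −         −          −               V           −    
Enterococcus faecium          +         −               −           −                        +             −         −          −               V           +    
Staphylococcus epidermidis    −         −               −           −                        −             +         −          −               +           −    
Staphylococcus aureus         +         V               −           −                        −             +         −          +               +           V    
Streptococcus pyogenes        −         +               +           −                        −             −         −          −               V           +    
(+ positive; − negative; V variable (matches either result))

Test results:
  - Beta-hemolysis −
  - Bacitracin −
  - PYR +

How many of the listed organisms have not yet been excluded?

4

Beta-hemolysis −: excludes Streptococcus agalactiae, Streptococcus pyogenes — 8 left.
Bacitracin −: excludes Micrococcus luteus — 7 left.
PYR +: excludes Staphylococcus saprophyticus, Streptococcus pneumoniae, Staphylococcus epidermidis — 4 left.
Still consistent: Enterococcus faecalis, Enterococcus faecium, Staphylococcus aureus, Staphylococcus lugdunensis.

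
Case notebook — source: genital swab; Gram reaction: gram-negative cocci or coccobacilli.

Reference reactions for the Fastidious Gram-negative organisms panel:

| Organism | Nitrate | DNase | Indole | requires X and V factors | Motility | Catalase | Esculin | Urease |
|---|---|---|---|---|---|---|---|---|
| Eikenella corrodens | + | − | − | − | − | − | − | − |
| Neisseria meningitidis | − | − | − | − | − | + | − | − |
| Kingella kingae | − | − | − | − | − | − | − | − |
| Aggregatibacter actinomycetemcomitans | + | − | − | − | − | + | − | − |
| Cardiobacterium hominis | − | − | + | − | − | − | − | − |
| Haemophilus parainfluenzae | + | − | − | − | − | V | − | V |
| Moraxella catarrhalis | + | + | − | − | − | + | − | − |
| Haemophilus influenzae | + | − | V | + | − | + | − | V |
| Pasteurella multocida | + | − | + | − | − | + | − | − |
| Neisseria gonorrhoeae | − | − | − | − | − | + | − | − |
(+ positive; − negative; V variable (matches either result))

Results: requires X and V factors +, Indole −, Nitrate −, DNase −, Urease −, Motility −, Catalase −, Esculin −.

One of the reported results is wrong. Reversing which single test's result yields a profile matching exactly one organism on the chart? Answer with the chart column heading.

As reported, no row in the chart matches all 8 reactions.
Reversing Catalase → still no organism matches.
Reversing requires X and V factors (to −) → unique match: Kingella kingae.
Reversing Esculin → still no organism matches.
Reversing Indole → still no organism matches.
Reversing Nitrate → still no organism matches.
Reversing Motility → still no organism matches.
Reversing DNase → still no organism matches.
Reversing Urease → still no organism matches.

requires X and V factors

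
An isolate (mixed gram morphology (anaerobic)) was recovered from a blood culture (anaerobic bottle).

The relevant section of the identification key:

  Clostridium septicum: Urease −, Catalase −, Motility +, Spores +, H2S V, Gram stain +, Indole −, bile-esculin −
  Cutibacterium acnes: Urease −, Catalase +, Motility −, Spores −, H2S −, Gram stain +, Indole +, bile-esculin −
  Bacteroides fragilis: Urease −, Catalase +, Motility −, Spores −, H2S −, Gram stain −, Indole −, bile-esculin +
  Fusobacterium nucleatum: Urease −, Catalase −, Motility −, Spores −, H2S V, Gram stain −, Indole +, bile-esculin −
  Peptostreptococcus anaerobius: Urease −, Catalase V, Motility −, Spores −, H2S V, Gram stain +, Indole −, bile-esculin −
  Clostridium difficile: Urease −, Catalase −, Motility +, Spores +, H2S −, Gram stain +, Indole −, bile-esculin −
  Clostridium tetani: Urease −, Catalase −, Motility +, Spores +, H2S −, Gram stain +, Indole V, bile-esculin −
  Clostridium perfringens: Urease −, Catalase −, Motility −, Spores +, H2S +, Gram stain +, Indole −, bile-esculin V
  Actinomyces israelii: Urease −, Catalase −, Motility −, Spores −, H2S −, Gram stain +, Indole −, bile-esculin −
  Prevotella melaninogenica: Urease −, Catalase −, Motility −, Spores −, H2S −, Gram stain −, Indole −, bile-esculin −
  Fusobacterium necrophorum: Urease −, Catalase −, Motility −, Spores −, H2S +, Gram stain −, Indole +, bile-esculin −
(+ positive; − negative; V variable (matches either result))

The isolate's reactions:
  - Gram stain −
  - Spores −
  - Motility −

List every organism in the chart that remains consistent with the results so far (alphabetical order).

Spores −: excludes Clostridium septicum, Clostridium difficile, Clostridium tetani, Clostridium perfringens — 7 left.
Gram stain −: excludes Cutibacterium acnes, Peptostreptococcus anaerobius, Actinomyces israelii — 4 left.
Motility −: all 4 remaining candidates are consistent.

Bacteroides fragilis, Fusobacterium necrophorum, Fusobacterium nucleatum, Prevotella melaninogenica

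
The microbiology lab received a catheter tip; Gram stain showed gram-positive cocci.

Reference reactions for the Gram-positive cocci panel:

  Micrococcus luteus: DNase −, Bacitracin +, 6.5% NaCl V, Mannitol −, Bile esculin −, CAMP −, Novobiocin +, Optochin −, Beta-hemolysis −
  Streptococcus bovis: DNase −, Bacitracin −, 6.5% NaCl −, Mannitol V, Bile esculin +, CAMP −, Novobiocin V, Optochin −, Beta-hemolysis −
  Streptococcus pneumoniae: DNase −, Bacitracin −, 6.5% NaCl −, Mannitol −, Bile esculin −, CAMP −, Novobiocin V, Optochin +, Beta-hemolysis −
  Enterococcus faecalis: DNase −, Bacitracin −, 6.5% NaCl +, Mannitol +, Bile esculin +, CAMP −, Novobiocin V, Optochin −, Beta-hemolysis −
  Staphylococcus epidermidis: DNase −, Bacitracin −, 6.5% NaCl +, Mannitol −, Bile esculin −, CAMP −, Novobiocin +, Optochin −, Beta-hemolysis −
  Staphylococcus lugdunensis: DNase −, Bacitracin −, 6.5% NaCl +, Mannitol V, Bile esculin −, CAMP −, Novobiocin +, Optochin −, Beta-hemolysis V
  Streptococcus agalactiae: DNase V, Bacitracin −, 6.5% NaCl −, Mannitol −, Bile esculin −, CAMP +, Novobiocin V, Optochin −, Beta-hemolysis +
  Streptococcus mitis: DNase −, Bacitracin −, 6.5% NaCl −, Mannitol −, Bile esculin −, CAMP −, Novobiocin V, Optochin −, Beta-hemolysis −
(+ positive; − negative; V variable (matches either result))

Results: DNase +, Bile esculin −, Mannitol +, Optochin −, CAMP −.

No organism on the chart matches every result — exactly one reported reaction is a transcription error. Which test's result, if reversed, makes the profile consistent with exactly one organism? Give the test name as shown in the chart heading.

As reported, no row in the chart matches all 5 reactions.
Reversing Mannitol → still no organism matches.
Reversing DNase (to −) → unique match: Staphylococcus lugdunensis.
Reversing Bile esculin → still no organism matches.
Reversing CAMP → still no organism matches.
Reversing Optochin → still no organism matches.

DNase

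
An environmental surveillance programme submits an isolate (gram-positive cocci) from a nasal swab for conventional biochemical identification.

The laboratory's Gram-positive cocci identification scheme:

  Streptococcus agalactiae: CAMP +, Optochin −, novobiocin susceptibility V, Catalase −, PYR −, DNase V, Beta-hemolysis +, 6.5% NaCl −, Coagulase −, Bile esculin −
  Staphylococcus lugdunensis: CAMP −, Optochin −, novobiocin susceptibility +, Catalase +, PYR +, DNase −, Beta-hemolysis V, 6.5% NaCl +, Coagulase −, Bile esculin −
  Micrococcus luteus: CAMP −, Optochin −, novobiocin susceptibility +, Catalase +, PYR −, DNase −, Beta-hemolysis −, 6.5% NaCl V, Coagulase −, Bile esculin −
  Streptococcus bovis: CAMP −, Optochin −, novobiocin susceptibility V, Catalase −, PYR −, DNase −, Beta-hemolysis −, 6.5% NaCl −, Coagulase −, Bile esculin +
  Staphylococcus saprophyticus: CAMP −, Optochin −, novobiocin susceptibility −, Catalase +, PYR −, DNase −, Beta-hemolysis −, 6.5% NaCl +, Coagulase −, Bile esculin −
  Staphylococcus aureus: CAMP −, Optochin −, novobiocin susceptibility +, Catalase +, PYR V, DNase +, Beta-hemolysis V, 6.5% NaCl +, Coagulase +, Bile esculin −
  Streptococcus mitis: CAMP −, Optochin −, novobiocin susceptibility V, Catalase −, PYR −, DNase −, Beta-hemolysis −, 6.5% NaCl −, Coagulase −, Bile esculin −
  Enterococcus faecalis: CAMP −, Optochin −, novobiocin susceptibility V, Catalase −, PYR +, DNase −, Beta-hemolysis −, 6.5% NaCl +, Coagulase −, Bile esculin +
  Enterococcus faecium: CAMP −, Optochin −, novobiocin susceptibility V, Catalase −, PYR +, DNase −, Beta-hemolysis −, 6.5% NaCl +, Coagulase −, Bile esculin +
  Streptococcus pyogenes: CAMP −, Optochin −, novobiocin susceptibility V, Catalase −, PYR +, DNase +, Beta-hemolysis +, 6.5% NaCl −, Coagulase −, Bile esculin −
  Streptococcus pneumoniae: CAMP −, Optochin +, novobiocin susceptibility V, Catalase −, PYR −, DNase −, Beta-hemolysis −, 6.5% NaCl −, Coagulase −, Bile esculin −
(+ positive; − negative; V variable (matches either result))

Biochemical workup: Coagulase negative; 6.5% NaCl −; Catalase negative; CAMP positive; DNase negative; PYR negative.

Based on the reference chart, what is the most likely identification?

PYR −: excludes Staphylococcus lugdunensis, Enterococcus faecalis, Enterococcus faecium, Streptococcus pyogenes — 7 left.
Coagulase −: excludes Staphylococcus aureus — 6 left.
Catalase −: excludes Micrococcus luteus, Staphylococcus saprophyticus — 4 left.
CAMP +: excludes Streptococcus bovis, Streptococcus mitis, Streptococcus pneumoniae — 1 left.
DNase −: the one remaining candidate is consistent.
6.5% NaCl −: the one remaining candidate is consistent.

Streptococcus agalactiae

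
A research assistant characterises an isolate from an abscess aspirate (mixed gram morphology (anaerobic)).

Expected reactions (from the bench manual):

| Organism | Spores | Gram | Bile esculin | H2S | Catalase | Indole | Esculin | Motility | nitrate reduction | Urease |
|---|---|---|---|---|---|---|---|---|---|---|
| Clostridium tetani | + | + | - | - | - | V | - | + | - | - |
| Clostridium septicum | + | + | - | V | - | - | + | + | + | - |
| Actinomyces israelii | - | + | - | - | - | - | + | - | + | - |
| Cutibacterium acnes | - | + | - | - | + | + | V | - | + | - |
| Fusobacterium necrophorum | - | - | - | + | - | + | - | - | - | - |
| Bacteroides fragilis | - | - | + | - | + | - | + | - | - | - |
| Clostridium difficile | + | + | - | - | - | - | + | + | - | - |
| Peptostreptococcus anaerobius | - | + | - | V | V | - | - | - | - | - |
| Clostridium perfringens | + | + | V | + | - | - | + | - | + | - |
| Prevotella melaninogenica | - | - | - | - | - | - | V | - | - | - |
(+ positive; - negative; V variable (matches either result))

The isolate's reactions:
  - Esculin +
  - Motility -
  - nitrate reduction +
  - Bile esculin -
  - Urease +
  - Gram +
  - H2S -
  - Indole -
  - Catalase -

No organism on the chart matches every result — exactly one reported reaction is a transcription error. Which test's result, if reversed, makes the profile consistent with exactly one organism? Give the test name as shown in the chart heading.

Urease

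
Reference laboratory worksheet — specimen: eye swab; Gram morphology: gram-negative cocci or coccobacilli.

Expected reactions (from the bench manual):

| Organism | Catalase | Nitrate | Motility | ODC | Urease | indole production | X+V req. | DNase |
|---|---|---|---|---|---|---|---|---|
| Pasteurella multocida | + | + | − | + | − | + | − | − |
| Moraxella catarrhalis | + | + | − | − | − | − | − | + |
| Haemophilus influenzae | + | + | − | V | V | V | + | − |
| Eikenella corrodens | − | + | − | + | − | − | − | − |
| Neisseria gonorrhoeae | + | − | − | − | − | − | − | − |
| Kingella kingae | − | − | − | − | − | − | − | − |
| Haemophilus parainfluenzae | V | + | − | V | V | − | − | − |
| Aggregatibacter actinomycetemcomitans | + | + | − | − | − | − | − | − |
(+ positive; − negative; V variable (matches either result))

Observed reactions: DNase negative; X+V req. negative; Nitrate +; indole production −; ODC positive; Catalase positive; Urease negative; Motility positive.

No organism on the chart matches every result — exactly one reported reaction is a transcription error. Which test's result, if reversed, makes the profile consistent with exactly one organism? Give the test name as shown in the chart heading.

As reported, no row in the chart matches all 8 reactions.
Reversing DNase → still no organism matches.
Reversing Urease → still no organism matches.
Reversing X+V req. → still no organism matches.
Reversing Nitrate → still no organism matches.
Reversing ODC → still no organism matches.
Reversing Catalase → still no organism matches.
Reversing Motility (to −) → unique match: Haemophilus parainfluenzae.
Reversing indole production → still no organism matches.

Motility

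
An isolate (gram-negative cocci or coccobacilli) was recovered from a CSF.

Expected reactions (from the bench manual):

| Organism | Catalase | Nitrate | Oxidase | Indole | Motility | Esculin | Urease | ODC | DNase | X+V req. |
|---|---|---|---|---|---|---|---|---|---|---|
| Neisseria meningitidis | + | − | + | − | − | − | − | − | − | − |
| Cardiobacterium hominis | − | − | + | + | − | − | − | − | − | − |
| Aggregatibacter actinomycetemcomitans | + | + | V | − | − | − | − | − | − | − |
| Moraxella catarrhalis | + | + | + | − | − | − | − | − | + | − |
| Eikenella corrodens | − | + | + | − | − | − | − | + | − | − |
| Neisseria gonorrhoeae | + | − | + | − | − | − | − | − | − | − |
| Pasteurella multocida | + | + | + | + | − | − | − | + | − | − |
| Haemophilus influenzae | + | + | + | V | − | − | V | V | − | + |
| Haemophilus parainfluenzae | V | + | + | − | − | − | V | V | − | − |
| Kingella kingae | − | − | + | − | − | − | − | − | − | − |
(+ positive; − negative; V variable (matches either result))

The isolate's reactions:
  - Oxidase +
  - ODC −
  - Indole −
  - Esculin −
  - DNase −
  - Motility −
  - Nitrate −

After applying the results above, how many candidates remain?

DNase −: excludes Moraxella catarrhalis — 9 left.
Motility −: all 9 remaining candidates are consistent.
ODC −: excludes Eikenella corrodens, Pasteurella multocida — 7 left.
Esculin −: all 7 remaining candidates are consistent.
Indole −: excludes Cardiobacterium hominis — 6 left.
Oxidase +: all 6 remaining candidates are consistent.
Nitrate −: excludes Aggregatibacter actinomycetemcomitans, Haemophilus influenzae, Haemophilus parainfluenzae — 3 left.
Still consistent: Kingella kingae, Neisseria gonorrhoeae, Neisseria meningitidis.

3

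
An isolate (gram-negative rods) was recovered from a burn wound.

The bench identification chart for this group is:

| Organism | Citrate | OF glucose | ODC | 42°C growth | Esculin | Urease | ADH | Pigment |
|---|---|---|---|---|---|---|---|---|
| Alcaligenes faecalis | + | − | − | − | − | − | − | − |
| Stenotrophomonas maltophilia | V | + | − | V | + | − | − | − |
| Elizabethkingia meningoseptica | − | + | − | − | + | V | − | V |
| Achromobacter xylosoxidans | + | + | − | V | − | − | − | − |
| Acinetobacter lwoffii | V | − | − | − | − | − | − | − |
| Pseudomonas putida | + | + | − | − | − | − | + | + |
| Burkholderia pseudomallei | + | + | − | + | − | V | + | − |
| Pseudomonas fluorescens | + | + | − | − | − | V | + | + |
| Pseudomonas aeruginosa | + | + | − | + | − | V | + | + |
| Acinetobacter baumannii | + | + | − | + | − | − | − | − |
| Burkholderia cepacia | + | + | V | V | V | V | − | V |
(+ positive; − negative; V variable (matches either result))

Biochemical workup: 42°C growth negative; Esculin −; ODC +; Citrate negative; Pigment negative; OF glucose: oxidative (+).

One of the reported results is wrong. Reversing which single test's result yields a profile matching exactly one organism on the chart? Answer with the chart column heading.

Citrate

As reported, no row in the chart matches all 6 reactions.
Reversing OF glucose → still no organism matches.
Reversing ODC → still no organism matches.
Reversing Citrate (to +) → unique match: Burkholderia cepacia.
Reversing Pigment → still no organism matches.
Reversing Esculin → still no organism matches.
Reversing 42°C growth → still no organism matches.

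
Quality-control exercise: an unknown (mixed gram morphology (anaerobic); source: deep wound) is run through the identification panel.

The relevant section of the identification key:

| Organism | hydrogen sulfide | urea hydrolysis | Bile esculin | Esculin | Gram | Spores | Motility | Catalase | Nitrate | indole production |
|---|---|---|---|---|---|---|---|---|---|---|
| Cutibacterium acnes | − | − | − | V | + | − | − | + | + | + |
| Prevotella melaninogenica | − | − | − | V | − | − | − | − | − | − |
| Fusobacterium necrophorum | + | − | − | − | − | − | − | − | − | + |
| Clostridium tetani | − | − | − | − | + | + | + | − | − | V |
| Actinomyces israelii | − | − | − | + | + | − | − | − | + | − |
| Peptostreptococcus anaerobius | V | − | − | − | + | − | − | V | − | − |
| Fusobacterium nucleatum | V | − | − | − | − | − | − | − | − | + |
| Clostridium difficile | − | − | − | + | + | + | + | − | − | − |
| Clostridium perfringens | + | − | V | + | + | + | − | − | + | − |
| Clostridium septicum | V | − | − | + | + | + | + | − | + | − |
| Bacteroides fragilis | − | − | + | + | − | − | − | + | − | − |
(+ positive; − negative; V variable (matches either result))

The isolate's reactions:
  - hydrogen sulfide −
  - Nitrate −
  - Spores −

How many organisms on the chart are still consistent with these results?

4

Spores −: excludes Clostridium tetani, Clostridium difficile, Clostridium perfringens, Clostridium septicum — 7 left.
Nitrate −: excludes Cutibacterium acnes, Actinomyces israelii — 5 left.
hydrogen sulfide −: excludes Fusobacterium necrophorum — 4 left.
Still consistent: Bacteroides fragilis, Fusobacterium nucleatum, Peptostreptococcus anaerobius, Prevotella melaninogenica.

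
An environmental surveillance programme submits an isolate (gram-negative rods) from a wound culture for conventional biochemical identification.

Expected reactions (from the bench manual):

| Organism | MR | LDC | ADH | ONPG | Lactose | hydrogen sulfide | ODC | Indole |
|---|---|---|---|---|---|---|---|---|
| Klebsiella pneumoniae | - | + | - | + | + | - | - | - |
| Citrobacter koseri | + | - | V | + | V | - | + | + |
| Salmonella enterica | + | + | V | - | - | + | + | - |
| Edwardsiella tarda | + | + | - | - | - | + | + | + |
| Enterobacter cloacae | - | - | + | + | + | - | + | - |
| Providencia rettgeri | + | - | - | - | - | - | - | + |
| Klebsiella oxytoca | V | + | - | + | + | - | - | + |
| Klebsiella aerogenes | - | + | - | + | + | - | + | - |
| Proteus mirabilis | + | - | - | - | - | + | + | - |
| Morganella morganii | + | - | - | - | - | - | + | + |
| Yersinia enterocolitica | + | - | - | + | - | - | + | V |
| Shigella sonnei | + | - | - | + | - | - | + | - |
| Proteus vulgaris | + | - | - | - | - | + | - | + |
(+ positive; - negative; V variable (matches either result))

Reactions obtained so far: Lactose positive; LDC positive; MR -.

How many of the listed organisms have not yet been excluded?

3

LDC +: excludes 8 organisms — 5 left.
MR -: excludes Salmonella enterica, Edwardsiella tarda — 3 left.
Lactose +: all 3 remaining candidates are consistent.
Still consistent: Klebsiella aerogenes, Klebsiella oxytoca, Klebsiella pneumoniae.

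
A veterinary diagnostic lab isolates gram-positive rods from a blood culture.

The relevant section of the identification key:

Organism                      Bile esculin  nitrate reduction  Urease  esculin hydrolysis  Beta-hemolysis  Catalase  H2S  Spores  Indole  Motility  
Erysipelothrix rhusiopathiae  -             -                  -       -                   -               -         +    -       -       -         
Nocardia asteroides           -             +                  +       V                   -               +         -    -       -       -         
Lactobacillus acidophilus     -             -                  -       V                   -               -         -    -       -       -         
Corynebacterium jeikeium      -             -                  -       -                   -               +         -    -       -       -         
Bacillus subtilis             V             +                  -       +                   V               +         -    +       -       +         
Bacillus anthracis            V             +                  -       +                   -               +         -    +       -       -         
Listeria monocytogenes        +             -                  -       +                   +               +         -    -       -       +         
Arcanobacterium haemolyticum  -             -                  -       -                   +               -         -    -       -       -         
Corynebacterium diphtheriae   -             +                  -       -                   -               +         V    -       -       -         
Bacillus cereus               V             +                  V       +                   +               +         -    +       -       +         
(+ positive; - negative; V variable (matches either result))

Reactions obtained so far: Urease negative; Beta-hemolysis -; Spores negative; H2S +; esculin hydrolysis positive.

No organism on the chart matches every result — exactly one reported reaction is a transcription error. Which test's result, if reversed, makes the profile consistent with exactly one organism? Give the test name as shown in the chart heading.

H2S

As reported, no row in the chart matches all 5 reactions.
Reversing H2S (to -) → unique match: Lactobacillus acidophilus.
Reversing Spores → still no organism matches.
Reversing esculin hydrolysis → 2 organisms match (not unique).
Reversing Beta-hemolysis → still no organism matches.
Reversing Urease → still no organism matches.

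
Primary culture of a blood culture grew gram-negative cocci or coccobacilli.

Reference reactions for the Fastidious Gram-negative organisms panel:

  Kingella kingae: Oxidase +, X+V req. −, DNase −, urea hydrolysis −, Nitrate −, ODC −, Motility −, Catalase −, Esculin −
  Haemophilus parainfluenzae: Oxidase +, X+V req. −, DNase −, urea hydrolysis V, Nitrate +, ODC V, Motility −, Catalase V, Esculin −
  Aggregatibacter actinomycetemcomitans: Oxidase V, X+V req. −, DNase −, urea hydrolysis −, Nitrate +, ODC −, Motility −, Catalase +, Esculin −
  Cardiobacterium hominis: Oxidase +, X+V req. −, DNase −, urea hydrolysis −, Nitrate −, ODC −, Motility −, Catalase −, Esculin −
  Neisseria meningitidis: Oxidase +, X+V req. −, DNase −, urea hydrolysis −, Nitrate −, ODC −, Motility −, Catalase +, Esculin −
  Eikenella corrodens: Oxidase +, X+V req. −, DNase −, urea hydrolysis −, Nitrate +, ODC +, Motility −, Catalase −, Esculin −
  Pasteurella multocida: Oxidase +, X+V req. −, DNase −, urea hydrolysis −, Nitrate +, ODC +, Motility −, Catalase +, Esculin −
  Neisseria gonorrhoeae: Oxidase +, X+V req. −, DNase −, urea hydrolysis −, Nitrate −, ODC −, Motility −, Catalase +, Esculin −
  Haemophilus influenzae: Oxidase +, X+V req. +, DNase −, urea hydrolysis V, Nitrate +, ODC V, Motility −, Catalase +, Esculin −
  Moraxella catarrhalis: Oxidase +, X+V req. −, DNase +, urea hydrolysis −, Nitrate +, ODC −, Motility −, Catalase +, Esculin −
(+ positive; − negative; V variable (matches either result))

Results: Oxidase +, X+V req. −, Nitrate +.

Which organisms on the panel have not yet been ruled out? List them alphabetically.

X+V req. −: excludes Haemophilus influenzae — 9 left.
Nitrate +: excludes Kingella kingae, Cardiobacterium hominis, Neisseria meningitidis, Neisseria gonorrhoeae — 5 left.
Oxidase +: all 5 remaining candidates are consistent.

Aggregatibacter actinomycetemcomitans, Eikenella corrodens, Haemophilus parainfluenzae, Moraxella catarrhalis, Pasteurella multocida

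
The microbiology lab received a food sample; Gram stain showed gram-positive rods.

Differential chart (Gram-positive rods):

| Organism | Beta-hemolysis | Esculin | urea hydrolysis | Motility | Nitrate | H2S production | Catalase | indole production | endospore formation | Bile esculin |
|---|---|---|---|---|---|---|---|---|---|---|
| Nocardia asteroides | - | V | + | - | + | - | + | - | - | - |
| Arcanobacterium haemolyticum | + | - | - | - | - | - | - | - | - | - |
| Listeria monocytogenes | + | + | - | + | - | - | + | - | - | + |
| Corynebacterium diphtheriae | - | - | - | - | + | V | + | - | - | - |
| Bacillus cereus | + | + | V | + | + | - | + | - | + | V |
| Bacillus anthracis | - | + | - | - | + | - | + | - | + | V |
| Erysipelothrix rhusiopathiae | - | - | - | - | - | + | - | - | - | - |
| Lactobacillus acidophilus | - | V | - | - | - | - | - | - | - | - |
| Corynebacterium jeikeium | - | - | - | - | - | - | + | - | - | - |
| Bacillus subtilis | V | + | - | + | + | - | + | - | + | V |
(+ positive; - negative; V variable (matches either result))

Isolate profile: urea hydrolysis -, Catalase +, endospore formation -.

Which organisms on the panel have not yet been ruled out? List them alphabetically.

Corynebacterium diphtheriae, Corynebacterium jeikeium, Listeria monocytogenes

Catalase +: excludes Arcanobacterium haemolyticum, Erysipelothrix rhusiopathiae, Lactobacillus acidophilus — 7 left.
endospore formation -: excludes Bacillus cereus, Bacillus anthracis, Bacillus subtilis — 4 left.
urea hydrolysis -: excludes Nocardia asteroides — 3 left.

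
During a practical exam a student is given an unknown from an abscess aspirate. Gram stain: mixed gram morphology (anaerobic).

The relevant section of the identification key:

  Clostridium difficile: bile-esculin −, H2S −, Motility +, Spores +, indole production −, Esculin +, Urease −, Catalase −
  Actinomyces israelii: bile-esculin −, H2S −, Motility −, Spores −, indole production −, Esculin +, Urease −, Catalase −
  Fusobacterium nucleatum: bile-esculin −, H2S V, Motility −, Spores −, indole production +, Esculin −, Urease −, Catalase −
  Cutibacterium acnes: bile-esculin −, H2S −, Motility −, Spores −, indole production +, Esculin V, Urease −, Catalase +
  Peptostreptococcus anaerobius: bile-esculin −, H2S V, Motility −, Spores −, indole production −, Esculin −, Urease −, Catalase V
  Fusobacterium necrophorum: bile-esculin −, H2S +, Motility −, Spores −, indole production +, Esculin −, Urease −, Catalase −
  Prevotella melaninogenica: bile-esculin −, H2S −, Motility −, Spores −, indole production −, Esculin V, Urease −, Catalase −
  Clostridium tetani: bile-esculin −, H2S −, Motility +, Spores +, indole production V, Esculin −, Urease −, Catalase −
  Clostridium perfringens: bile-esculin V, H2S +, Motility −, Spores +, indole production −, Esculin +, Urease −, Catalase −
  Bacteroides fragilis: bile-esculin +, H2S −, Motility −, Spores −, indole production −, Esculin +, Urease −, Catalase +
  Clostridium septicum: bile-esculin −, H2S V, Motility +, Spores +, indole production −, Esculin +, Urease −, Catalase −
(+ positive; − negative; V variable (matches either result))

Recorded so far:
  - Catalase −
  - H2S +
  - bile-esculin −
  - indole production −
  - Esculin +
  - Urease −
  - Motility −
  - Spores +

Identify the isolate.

Clostridium perfringens

indole production −: excludes Fusobacterium nucleatum, Cutibacterium acnes, Fusobacterium necrophorum — 8 left.
Motility −: excludes Clostridium difficile, Clostridium tetani, Clostridium septicum — 5 left.
Urease −: all 5 remaining candidates are consistent.
Catalase −: excludes Bacteroides fragilis — 4 left.
H2S +: excludes Actinomyces israelii, Prevotella melaninogenica — 2 left.
bile-esculin −: all 2 remaining candidates are consistent.
Esculin +: excludes Peptostreptococcus anaerobius — 1 left.
Spores +: the one remaining candidate is consistent.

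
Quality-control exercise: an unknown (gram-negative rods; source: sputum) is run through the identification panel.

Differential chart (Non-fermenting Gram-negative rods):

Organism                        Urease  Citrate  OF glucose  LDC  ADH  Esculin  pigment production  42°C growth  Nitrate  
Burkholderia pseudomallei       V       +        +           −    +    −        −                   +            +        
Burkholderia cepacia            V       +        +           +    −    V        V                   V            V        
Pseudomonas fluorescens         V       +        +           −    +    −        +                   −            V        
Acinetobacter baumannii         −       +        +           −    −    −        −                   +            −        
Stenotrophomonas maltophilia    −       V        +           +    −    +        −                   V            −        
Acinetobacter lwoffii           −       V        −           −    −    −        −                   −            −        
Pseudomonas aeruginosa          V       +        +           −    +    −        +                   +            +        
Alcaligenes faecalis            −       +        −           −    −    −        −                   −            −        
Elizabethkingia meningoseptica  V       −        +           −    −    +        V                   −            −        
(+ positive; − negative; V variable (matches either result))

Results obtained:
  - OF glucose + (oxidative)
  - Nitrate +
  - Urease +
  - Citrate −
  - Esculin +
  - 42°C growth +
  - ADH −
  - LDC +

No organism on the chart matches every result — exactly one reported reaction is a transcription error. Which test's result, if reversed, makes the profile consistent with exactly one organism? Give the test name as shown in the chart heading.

Citrate

As reported, no row in the chart matches all 8 reactions.
Reversing OF glucose → still no organism matches.
Reversing Urease → still no organism matches.
Reversing Esculin → still no organism matches.
Reversing 42°C growth → still no organism matches.
Reversing Nitrate → still no organism matches.
Reversing LDC → still no organism matches.
Reversing Citrate (to +) → unique match: Burkholderia cepacia.
Reversing ADH → still no organism matches.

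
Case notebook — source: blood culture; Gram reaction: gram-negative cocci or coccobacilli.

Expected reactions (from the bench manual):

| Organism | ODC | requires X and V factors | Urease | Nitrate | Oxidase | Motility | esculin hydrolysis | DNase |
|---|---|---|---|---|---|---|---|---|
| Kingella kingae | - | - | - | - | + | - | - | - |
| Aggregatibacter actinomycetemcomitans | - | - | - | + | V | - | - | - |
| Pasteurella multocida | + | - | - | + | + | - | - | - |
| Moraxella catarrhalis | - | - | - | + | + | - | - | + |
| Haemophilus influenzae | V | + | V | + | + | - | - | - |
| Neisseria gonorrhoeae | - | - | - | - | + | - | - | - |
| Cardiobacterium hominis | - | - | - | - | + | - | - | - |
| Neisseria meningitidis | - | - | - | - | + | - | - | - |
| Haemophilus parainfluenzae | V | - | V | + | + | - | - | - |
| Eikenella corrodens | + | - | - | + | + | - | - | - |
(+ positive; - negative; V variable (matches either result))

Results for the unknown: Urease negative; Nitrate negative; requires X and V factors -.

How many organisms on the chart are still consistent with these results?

4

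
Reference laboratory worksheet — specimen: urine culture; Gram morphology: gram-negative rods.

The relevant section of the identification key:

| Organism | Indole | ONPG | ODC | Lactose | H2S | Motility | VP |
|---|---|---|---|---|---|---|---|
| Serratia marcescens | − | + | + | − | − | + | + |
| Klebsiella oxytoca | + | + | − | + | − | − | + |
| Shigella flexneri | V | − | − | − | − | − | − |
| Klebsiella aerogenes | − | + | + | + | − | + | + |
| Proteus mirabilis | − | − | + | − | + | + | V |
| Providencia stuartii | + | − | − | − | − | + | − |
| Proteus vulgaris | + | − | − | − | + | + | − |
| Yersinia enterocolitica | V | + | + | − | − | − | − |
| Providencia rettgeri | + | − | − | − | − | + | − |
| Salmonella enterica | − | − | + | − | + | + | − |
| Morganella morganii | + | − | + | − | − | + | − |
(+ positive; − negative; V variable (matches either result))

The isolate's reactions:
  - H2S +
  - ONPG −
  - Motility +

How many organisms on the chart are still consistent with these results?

Motility +: excludes Klebsiella oxytoca, Shigella flexneri, Yersinia enterocolitica — 8 left.
H2S +: excludes 5 organisms — 3 left.
ONPG −: all 3 remaining candidates are consistent.
Still consistent: Proteus mirabilis, Proteus vulgaris, Salmonella enterica.

3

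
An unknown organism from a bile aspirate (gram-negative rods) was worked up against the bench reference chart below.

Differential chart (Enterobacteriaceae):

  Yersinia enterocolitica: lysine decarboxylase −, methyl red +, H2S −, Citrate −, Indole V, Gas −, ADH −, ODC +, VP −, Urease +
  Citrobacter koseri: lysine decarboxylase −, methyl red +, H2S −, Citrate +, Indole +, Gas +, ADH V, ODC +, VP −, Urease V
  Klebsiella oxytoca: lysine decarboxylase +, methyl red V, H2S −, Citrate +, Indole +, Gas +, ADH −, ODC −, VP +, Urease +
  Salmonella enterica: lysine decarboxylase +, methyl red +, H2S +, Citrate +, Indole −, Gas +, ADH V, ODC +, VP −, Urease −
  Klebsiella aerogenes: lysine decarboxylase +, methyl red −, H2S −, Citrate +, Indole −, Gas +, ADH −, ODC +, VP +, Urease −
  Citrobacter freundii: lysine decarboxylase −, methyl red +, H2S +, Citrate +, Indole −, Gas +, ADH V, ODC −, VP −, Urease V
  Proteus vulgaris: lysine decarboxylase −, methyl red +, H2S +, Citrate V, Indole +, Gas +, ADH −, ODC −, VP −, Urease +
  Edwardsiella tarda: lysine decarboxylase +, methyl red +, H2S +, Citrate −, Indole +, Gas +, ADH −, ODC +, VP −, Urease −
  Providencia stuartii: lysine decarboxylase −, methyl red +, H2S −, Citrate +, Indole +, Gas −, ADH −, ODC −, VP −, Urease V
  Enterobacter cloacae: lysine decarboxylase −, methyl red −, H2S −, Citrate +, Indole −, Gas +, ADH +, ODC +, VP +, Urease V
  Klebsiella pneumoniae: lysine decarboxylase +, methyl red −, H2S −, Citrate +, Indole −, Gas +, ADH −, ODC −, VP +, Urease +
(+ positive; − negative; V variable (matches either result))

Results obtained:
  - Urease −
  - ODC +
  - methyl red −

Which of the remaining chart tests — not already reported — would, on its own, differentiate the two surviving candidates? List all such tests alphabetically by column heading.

ADH, lysine decarboxylase

ODC +: excludes 5 organisms — 6 left.
methyl red −: excludes Yersinia enterocolitica, Citrobacter koseri, Salmonella enterica, Edwardsiella tarda — 2 left.
Urease −: all 2 remaining candidates are consistent.
Two candidates remain: Enterobacter cloacae and Klebsiella aerogenes.
  lysine decarboxylase: Enterobacter cloacae −, Klebsiella aerogenes + — discriminates.
  H2S: − vs − — same for both, does not separate.
  Citrate: + vs + — same for both, does not separate.
  Indole: − vs − — same for both, does not separate.
  Gas: + vs + — same for both, does not separate.
  ADH: Enterobacter cloacae +, Klebsiella aerogenes − — discriminates.
  VP: + vs + — same for both, does not separate.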